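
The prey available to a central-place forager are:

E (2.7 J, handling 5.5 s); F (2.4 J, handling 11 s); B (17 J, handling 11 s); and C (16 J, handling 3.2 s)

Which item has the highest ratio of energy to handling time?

Profitability E/h (J/s): E = 2.7/5.5 = 0.491, F = 2.4/11 = 0.218, B = 17/11 = 1.55, C = 16/3.2 = 5.
Ranked: C > B > E > F.

C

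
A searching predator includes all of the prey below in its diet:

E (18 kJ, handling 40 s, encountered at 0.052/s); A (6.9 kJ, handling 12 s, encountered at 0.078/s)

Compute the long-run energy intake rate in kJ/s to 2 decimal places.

Energy encountered per unit search time: 0.052×18 + 0.078×6.9 = 1.474 kJ/s.
Handling time per unit search time: 0.052×40 + 0.078×12 = 3.016.
Rate = 1.474/(1 + 3.016) = 0.3671 kJ/s.

0.37 kJ/s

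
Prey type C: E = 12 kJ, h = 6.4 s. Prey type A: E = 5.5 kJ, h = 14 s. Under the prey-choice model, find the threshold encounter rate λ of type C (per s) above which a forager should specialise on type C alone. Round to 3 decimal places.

0.041 per s

At the threshold, the rate on type C alone equals the profitability of type A: λ·12/(1 + λ·6.4) = 5.5/14 = 0.3929.
Rearranging, λ(12 − 0.3929×6.4) = 0.3929, so λ = 0.3929/9.486 = 0.04142 per s.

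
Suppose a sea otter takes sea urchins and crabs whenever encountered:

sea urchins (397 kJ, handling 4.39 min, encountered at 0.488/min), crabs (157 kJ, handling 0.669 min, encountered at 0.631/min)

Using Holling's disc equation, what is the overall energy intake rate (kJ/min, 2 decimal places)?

82.15 kJ/min

R = (0.488×397 + 0.631×157) / (1 + 0.488×4.39 + 0.631×0.669) = 292.8/3.564 = 82.15 kJ/min.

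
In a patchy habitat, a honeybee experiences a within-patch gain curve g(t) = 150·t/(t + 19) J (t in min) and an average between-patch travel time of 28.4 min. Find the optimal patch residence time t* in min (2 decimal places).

By the marginal value theorem, leave when the instantaneous gain rate g'(t) equals the habitat-wide average g(t)/(T + t).
g'(t) = 150·19/(t + 19)². Setting 150·19/(t+19)² = 150t/[(t+19)(28.4+t)] gives 19(28.4+t) = t(t+19), so t² = 19×28.4 = 539.6.
t* = √539.6 = 23.23 min.

23.23 min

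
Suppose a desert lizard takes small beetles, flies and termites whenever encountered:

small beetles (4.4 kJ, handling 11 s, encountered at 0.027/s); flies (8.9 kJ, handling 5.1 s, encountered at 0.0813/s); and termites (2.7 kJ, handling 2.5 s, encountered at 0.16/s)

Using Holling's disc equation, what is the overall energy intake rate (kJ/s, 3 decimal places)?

0.604 kJ/s

R = Σλ_iE_i / (1 + Σλ_ih_i)
Numerator: 0.027×4.4 + 0.0813×8.9 + 0.16×2.7 = 1.274
Denominator: 1 + 0.027×11 + 0.0813×5.1 + 0.16×2.5 = 2.112
R = 1.274/2.112 = 0.6035 kJ/s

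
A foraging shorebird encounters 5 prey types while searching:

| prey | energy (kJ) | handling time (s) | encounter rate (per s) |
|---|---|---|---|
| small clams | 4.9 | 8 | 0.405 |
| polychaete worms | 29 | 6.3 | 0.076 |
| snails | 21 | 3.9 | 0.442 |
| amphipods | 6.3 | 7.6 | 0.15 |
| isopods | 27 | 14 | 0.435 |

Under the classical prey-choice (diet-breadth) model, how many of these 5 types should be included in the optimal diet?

2

E/h in descending order: snails 5.38, polychaete worms 4.6, isopods 1.93, amphipods 0.829, small clams 0.613 kJ/s. The optimal diet is the largest prefix of this list for which every included type satisfies E_i/h_i > R on the types above it.
Rate on top 1: 3.408. polychaete worms: 4.6 > 3.408 → include.
Rate on top 2: 3.586. isopods: 1.93 < 3.586 → exclude; stop.
Optimal diet: snails, polychaete worms — 2 of 5 types.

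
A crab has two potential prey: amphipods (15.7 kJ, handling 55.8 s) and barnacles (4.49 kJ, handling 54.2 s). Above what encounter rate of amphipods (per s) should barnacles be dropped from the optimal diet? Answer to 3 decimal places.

0.007 per s

Drop barnacles once their profitability E₂/h₂ falls below the rate achievable on amphipods alone: E₂/h₂ = λE₁/(1 + λh₁).
Solve for λ: λE₁h₂ = E₂(1 + λh₁) → λ(E₁h₂ − E₂h₁) = E₂ → λ = E₂/(E₁h₂ − E₂h₁).
λ = 4.49/(15.7×54.2 − 4.49×55.8) = 4.49/600.4 = 0.007478 per s.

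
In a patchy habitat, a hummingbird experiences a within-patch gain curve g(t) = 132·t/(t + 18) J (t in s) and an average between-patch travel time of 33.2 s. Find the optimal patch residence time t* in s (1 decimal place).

By the marginal value theorem, leave when the instantaneous gain rate g'(t) equals the habitat-wide average g(t)/(T + t).
g'(t) = 132·18/(t + 18)². Setting 132·18/(t+18)² = 132t/[(t+18)(33.2+t)] gives 18(33.2+t) = t(t+18), so t² = 18×33.2 = 597.6.
t* = √597.6 = 24.45 s.

24.4 s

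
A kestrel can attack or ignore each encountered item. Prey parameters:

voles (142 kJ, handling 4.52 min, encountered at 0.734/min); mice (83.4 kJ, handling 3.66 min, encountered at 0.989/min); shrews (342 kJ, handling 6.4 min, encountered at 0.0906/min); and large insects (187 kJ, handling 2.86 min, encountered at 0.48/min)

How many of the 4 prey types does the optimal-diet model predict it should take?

Rank by E/h (kJ/min): large insects 65.4, shrews 53.4, voles 31.4, mice 22.8. Include each in turn until the next type's E/h falls below the running intake rate.
Rate on top 1: 37.83. shrews: 53.4 > 37.83 → include.
Rate on top 2: 40.89. voles: 31.4 < 40.89 → exclude; stop.
Optimal diet: large insects, shrews — 2 of 4 types.

2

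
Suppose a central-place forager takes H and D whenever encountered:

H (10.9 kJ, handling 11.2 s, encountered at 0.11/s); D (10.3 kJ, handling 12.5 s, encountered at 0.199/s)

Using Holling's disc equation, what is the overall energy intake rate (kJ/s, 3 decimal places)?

Energy encountered per unit search time: 0.11×10.9 + 0.199×10.3 = 3.249 kJ/s.
Handling time per unit search time: 0.11×11.2 + 0.199×12.5 = 3.72.
Rate = 3.249/(1 + 3.72) = 0.6884 kJ/s.

0.688 kJ/s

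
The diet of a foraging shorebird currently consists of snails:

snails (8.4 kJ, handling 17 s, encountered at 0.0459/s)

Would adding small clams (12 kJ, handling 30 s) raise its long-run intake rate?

Intake rate on the current diet: R = (0.0459×8.4) / (1 + 0.0459×17) = 0.3856/1.78 = 0.2166 kJ/s.
small clams: E/h = 12/30 = 0.4 kJ/s.
0.4 > 0.2166, so adding small clams raises the average — include it.

Yes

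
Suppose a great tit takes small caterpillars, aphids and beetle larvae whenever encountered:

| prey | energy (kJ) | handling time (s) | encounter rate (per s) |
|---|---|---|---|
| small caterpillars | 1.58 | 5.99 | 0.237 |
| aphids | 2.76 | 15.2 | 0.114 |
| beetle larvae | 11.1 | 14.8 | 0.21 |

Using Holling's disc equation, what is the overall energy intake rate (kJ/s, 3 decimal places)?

0.416 kJ/s

R = (0.237×1.58 + 0.114×2.76 + 0.21×11.1) / (1 + 0.237×5.99 + 0.114×15.2 + 0.21×14.8) = 3.02/7.26 = 0.416 kJ/s.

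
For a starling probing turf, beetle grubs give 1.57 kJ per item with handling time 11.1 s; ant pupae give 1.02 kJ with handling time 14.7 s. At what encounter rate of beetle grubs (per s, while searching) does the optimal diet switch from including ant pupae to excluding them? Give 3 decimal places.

The zero-one rule: include ant pupae iff E₂/h₂ > λE₁/(1+λh₁). Equality gives the switch point.
λE₁h₂ = E₂ + λE₂h₁ ⇒ λ = E₂/(E₁h₂ − E₂h₁) = 1.02/(23.08 − 11.32) = 0.08676 per s.

0.087 per s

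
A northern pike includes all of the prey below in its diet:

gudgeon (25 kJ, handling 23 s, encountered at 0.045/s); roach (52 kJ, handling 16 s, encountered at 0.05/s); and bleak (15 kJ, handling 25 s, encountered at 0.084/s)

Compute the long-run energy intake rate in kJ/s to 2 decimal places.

1.01 kJ/s

Energy encountered per unit search time: 0.045×25 + 0.05×52 + 0.084×15 = 4.985 kJ/s.
Handling time per unit search time: 0.045×23 + 0.05×16 + 0.084×25 = 3.935.
Rate = 4.985/(1 + 3.935) = 1.01 kJ/s.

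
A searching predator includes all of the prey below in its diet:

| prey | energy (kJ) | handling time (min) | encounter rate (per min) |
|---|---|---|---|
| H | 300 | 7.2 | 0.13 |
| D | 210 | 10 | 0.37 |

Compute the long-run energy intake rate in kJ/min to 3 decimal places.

20.706 kJ/min

Energy encountered per unit search time: 0.13×300 + 0.37×210 = 116.7 kJ/min.
Handling time per unit search time: 0.13×7.2 + 0.37×10 = 4.636.
Rate = 116.7/(1 + 4.636) = 20.71 kJ/min.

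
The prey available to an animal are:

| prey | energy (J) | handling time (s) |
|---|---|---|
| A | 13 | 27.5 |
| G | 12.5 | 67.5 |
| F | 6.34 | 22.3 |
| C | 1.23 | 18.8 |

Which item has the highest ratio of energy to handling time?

In descending order of E/h:
A: 13/27.5 = 0.473 J/s
F: 6.34/22.3 = 0.284 J/s
G: 12.5/67.5 = 0.185 J/s
C: 1.23/18.8 = 0.0654 J/s

A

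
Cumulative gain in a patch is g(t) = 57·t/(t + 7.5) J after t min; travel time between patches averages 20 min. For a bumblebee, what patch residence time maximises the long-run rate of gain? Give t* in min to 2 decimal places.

12.25 min

Optimal t* satisfies g'(t*) = g(t*)/(T + t*).
g'(t) = 57·7.5/(t + 7.5)². Setting 57·7.5/(t+7.5)² = 57t/[(t+7.5)(20+t)] gives 7.5(20+t) = t(t+7.5), so t² = 7.5×20 = 150.
t* = √150 = 12.25 min.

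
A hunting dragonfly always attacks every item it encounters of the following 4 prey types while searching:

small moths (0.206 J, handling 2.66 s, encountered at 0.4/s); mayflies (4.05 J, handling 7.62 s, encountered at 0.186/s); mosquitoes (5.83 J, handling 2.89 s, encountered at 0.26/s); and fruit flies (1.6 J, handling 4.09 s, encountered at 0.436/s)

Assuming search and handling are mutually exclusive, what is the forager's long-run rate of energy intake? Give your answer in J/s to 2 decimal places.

R = Σλ_iE_i / (1 + Σλ_ih_i)
Numerator: 0.4×0.206 + 0.186×4.05 + 0.26×5.83 + 0.436×1.6 = 3.049
Denominator: 1 + 0.4×2.66 + 0.186×7.62 + 0.26×2.89 + 0.436×4.09 = 6.016
R = 3.049/6.016 = 0.5068 J/s

0.51 J/s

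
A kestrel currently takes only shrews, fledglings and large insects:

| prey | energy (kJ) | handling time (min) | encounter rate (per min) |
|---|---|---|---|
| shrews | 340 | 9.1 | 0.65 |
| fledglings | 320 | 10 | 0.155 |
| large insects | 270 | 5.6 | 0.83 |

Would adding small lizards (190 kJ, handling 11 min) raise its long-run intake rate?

Current rate: (0.65×340 + 0.155×320 + 0.83×270)/(1 + 0.65×9.1 + 0.155×10 + 0.83×5.6) = 37.73 kJ/min.
small lizards: E/h = 190/11 = 17.27 kJ/min.
Since 17.27 < R, time spent handling small lizards is better spent searching.

No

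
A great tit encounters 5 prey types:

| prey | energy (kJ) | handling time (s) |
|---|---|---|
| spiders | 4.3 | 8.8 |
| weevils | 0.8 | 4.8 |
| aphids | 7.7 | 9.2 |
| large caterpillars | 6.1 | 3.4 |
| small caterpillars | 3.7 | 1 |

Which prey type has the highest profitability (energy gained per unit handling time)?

Profitability E/h (kJ/s): spiders = 4.3/8.8 = 0.489, weevils = 0.8/4.8 = 0.167, aphids = 7.7/9.2 = 0.837, large caterpillars = 6.1/3.4 = 1.79, small caterpillars = 3.7/1 = 3.7.
Ranked: small caterpillars > large caterpillars > aphids > spiders > weevils.

small caterpillars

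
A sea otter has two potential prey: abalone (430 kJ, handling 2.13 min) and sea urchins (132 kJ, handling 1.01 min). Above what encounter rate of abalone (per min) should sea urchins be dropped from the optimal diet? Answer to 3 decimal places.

At the threshold, the rate on abalone alone equals the profitability of sea urchins: λ·430/(1 + λ·2.13) = 132/1.01 = 130.7.
Rearranging, λ(430 − 130.7×2.13) = 130.7, so λ = 130.7/151.6 = 0.862 per min.

0.862 per min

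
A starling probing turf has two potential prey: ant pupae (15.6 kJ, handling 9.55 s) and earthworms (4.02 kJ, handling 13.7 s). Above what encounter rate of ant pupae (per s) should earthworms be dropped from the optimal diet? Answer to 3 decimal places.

Drop earthworms once their profitability E₂/h₂ falls below the rate achievable on ant pupae alone: E₂/h₂ = λE₁/(1 + λh₁).
Solve for λ: λE₁h₂ = E₂(1 + λh₁) → λ(E₁h₂ − E₂h₁) = E₂ → λ = E₂/(E₁h₂ − E₂h₁).
λ = 4.02/(15.6×13.7 − 4.02×9.55) = 4.02/175.3 = 0.02293 per s.

0.023 per s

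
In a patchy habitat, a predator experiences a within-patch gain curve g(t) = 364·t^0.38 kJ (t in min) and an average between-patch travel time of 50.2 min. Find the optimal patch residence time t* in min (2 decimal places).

Maximise g(t)/(T+t): set derivative to zero → g'(t)(T+t) = g(t).
g'(t) = 0.38·364·t^-0.62. Setting 0.38·364·t^-0.62 = 364·t^0.38/(50.2+t) gives 0.38(50.2+t) = t, so 0.62·t = 0.38×50.2.
t* = 0.38×50.2/0.62 = 30.77 min.

30.77 min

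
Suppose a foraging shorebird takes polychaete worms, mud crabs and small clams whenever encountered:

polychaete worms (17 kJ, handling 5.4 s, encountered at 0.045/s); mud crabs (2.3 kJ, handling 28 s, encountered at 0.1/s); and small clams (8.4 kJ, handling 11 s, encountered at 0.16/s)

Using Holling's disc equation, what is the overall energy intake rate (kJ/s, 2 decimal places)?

0.40 kJ/s

R = (0.045×17 + 0.1×2.3 + 0.16×8.4) / (1 + 0.045×5.4 + 0.1×28 + 0.16×11) = 2.339/5.803 = 0.4031 kJ/s.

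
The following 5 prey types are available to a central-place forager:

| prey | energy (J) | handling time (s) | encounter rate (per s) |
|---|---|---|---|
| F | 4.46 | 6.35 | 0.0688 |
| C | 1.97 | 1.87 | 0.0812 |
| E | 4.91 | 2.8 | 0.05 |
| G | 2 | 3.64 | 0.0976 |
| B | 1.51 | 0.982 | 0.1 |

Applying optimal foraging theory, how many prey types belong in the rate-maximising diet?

E/h in descending order: E 1.75, B 1.54, C 1.05, F 0.702, G 0.549 J/s. The optimal diet is the largest prefix of this list for which every included type satisfies E_i/h_i > R on the types above it.
Rate on top 1: 0.2154. B: 1.54 > 0.2154 → include.
Rate on top 2: 0.3202. C: 1.05 > 0.3202 → include.
Rate on top 3: 0.4003. F: 0.702 > 0.4003 → include.
Rate on top 4: 0.4725. G: 0.549 > 0.4725 → include.
Optimal diet: E, B, C, F, G — 5 of 5 types.

5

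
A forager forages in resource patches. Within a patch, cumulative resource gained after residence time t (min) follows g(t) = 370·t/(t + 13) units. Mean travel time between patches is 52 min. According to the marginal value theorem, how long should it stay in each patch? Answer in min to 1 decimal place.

Optimal t* satisfies g'(t*) = g(t*)/(T + t*).
g'(t) = 370·13/(t + 13)². Setting 370·13/(t+13)² = 370t/[(t+13)(52+t)] gives 13(52+t) = t(t+13), so t² = 13×52 = 676.
t* = √676 = 26 min.

26.0 min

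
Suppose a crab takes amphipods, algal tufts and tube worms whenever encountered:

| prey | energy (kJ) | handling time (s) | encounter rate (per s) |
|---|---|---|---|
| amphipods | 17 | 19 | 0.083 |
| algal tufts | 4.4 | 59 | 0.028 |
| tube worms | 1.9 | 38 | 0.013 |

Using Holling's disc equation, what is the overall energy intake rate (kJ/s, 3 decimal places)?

Energy encountered per unit search time: 0.083×17 + 0.028×4.4 + 0.013×1.9 = 1.559 kJ/s.
Handling time per unit search time: 0.083×19 + 0.028×59 + 0.013×38 = 3.723.
Rate = 1.559/(1 + 3.723) = 0.3301 kJ/s.

0.330 kJ/s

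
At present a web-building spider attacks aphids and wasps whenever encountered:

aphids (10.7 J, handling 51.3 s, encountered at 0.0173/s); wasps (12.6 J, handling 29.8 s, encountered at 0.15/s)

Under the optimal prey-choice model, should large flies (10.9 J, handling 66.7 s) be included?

Current rate: (0.0173×10.7 + 0.15×12.6)/(1 + 0.0173×51.3 + 0.15×29.8) = 0.3264 J/s.
large flies: E/h = 10.9/66.7 = 0.1634 J/s.
Since 0.1634 < R, time spent handling large flies is better spent searching.

No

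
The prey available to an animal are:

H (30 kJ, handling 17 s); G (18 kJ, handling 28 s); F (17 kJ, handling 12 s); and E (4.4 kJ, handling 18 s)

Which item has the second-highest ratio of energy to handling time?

Profitability E/h (kJ/s): H = 30/17 = 1.76, G = 18/28 = 0.643, F = 17/12 = 1.42, E = 4.4/18 = 0.244.
Ranked: H > F > G > E.

F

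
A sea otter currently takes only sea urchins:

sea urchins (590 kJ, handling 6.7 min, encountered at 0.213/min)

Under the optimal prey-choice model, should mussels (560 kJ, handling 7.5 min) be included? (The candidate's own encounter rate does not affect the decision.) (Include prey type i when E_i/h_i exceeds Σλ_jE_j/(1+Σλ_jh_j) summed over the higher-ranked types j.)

On sea urchins alone, R = ΣλE/(1+Σλh) = 125.7/2.427 = 51.78 kJ/min.
Profitability of mussels: 560/7.5 = 74.67 kJ/min.
74.67 > 51.78, so adding mussels raises the average — include it.

Yes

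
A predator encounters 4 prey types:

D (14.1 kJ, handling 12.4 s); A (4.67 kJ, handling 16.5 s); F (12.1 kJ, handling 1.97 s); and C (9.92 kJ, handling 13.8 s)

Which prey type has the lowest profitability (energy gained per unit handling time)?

In descending order of E/h:
F: 12.1/1.97 = 6.14 kJ/s
D: 14.1/12.4 = 1.14 kJ/s
C: 9.92/13.8 = 0.719 kJ/s
A: 4.67/16.5 = 0.283 kJ/s

A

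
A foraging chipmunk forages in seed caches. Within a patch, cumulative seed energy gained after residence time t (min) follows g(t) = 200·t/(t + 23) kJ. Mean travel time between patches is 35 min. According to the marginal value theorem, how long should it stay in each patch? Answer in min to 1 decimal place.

28.4 min

Optimal t* satisfies g'(t*) = g(t*)/(T + t*).
g'(t) = 200·23/(t + 23)². Setting 200·23/(t+23)² = 200t/[(t+23)(35+t)] gives 23(35+t) = t(t+23), so t² = 23×35 = 805.
t* = √805 = 28.37 min.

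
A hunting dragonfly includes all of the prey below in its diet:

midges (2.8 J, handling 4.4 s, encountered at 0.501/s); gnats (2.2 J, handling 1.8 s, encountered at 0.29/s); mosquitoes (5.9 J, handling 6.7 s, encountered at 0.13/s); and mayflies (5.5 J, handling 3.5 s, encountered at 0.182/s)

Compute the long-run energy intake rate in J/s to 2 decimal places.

R = (0.501×2.8 + 0.29×2.2 + 0.13×5.9 + 0.182×5.5) / (1 + 0.501×4.4 + 0.29×1.8 + 0.13×6.7 + 0.182×3.5) = 3.809/5.234 = 0.7276 J/s.

0.73 J/s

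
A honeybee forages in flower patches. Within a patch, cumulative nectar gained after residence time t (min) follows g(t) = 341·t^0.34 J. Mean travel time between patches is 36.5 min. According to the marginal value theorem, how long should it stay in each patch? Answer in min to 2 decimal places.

Optimal t* satisfies g'(t*) = g(t*)/(T + t*).
g'(t) = 0.34·341·t^-0.66. Setting 0.34·341·t^-0.66 = 341·t^0.34/(36.5+t) gives 0.34(36.5+t) = t, so 0.66·t = 0.34×36.5.
t* = 0.34×36.5/0.66 = 18.8 min.

18.80 min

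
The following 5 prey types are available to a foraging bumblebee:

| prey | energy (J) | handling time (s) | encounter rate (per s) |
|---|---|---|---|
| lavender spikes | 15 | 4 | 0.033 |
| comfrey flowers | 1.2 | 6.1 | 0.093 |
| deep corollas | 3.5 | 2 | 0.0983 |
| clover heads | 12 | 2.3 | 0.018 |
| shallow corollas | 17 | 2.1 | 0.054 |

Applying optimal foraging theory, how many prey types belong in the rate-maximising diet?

4

Rank by E/h (J/s): shallow corollas 8.1, clover heads 5.22, lavender spikes 3.75, deep corollas 1.75, comfrey flowers 0.197. Include each in turn until the next type's E/h falls below the running intake rate.
Rate on top 1: 0.8245. clover heads: 5.22 > 0.8245 → include.
Rate on top 2: 0.982. lavender spikes: 3.75 > 0.982 → include.
Rate on top 3: 1.266. deep corollas: 1.75 > 1.266 → include.
Rate on top 4: 1.33. comfrey flowers: 0.197 < 1.33 → exclude; stop.
Optimal diet: shallow corollas, clover heads, lavender spikes, deep corollas — 4 of 5 types.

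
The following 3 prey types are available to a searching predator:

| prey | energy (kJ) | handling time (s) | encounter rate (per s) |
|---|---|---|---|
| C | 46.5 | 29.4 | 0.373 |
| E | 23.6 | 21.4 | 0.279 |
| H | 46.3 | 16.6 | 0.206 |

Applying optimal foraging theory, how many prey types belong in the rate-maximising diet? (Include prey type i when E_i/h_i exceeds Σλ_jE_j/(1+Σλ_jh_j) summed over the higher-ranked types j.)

E/h in descending order: H 2.79, C 1.58, E 1.1 kJ/s. The optimal diet is the largest prefix of this list for which every included type satisfies E_i/h_i > R on the types above it.
Rate on top 1: 2.158. C: 1.58 < 2.158 → exclude; stop.
Optimal diet: H — 1 of 3 types.

1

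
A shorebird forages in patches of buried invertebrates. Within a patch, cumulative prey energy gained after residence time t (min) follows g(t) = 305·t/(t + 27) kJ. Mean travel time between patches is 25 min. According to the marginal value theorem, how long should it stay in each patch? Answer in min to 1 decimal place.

Maximise g(t)/(T+t): set derivative to zero → g'(t)(T+t) = g(t).
g'(t) = 305·27/(t + 27)². Setting 305·27/(t+27)² = 305t/[(t+27)(25+t)] gives 27(25+t) = t(t+27), so t² = 27×25 = 675.
t* = √675 = 25.98 min.

26.0 min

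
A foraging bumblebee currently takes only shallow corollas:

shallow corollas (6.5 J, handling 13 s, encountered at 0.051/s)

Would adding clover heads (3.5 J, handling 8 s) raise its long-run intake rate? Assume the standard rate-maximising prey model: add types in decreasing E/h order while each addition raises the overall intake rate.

Yes

On shallow corollas alone, R = ΣλE/(1+Σλh) = 0.3315/1.663 = 0.1993 J/s.
Profitability of clover heads: 3.5/8 = 0.4375 J/s.
Since 0.4375 > R, including clover heads increases the long-run rate.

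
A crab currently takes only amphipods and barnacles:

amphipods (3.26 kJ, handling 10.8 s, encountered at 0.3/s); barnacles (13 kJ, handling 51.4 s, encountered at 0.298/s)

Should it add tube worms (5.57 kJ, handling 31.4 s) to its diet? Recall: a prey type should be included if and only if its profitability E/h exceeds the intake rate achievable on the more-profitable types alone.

Current rate: (0.3×3.26 + 0.298×13)/(1 + 0.3×10.8 + 0.298×51.4) = 0.2481 kJ/s.
tube worms: E/h = 5.57/31.4 = 0.1774 kJ/s.
Since 0.1774 < R, time spent handling tube worms is better spent searching.

No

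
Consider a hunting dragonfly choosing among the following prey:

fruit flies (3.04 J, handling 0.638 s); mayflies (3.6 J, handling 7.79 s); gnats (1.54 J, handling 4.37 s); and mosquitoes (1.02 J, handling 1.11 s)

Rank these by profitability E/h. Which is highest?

Profitability E/h (J/s): fruit flies = 3.04/0.638 = 4.76, mayflies = 3.6/7.79 = 0.462, gnats = 1.54/4.37 = 0.352, mosquitoes = 1.02/1.11 = 0.919.
Ranked: fruit flies > mosquitoes > mayflies > gnats.

fruit flies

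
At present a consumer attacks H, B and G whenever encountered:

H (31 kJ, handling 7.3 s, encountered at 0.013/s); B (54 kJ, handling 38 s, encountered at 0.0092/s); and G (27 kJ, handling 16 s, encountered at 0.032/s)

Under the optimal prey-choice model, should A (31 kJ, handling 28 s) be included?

Intake rate on the current diet: R = (0.013×31 + 0.0092×54 + 0.032×27) / (1 + 0.013×7.3 + 0.0092×38 + 0.032×16) = 1.764/1.957 = 0.9015 kJ/s.
Profitability of A: 31/28 = 1.107 kJ/s.
Since 1.107 > R, including A increases the long-run rate.

Yes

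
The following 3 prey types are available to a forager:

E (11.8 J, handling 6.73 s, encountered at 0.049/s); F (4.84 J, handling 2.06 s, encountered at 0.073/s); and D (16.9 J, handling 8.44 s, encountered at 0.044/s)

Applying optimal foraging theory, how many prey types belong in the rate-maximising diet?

3

Rank by E/h (J/s): F 2.35, D 2, E 1.75. Include each in turn until the next type's E/h falls below the running intake rate.
Rate on top 1: 0.3071. D: 2 > 0.3071 → include.
Rate on top 2: 0.7208. E: 1.75 > 0.7208 → include.
Optimal diet: F, D, E — 3 of 3 types.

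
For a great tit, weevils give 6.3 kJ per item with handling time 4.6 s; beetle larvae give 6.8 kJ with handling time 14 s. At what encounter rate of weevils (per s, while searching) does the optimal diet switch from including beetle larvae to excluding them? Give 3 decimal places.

At the threshold, the rate on weevils alone equals the profitability of beetle larvae: λ·6.3/(1 + λ·4.6) = 6.8/14 = 0.4857.
Rearranging, λ(6.3 − 0.4857×4.6) = 0.4857, so λ = 0.4857/4.066 = 0.1195 per s.

0.119 per s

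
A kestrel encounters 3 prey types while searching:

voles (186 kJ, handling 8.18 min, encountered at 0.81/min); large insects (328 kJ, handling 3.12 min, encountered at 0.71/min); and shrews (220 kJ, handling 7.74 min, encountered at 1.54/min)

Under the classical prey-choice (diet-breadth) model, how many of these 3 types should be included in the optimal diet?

E/h in descending order: large insects 105, shrews 28.4, voles 22.7 kJ/min. The optimal diet is the largest prefix of this list for which every included type satisfies E_i/h_i > R on the types above it.
Rate on top 1: 72.43. shrews: 28.4 < 72.43 → exclude; stop.
Optimal diet: large insects — 1 of 3 types.

1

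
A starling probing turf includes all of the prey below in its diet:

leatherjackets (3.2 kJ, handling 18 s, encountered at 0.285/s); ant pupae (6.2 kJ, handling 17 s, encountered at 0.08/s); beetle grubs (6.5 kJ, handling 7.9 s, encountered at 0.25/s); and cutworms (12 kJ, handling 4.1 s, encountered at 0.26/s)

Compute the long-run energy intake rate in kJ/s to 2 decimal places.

R = (0.285×3.2 + 0.08×6.2 + 0.25×6.5 + 0.26×12) / (1 + 0.285×18 + 0.08×17 + 0.25×7.9 + 0.26×4.1) = 6.153/10.53 = 0.5843 kJ/s.

0.58 kJ/s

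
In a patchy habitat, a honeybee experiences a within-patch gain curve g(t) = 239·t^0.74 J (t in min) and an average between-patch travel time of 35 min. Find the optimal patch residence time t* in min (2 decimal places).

99.62 min

Optimal t* satisfies g'(t*) = g(t*)/(T + t*).
g'(t) = 0.74·239·t^-0.26. Setting 0.74·239·t^-0.26 = 239·t^0.74/(35+t) gives 0.74(35+t) = t, so 0.26·t = 0.74×35.
t* = 0.74×35/0.26 = 99.62 min.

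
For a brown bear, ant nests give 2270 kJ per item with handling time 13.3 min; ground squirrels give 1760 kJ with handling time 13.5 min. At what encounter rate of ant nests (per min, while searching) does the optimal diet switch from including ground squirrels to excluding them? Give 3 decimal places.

0.243 per min

At the threshold, the rate on ant nests alone equals the profitability of ground squirrels: λ·2270/(1 + λ·13.3) = 1760/13.5 = 130.4.
Rearranging, λ(2270 − 130.4×13.3) = 130.4, so λ = 130.4/536.1 = 0.2432 per min.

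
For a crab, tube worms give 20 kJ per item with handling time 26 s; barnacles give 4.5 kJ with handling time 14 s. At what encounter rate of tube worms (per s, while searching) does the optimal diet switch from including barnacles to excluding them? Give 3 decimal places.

0.028 per s

Drop barnacles once their profitability E₂/h₂ falls below the rate achievable on tube worms alone: E₂/h₂ = λE₁/(1 + λh₁).
Solve for λ: λE₁h₂ = E₂(1 + λh₁) → λ(E₁h₂ − E₂h₁) = E₂ → λ = E₂/(E₁h₂ − E₂h₁).
λ = 4.5/(20×14 − 4.5×26) = 4.5/163 = 0.02761 per s.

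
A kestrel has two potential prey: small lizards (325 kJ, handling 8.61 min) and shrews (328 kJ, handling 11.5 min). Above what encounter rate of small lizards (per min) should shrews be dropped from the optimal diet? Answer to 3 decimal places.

0.359 per min

Drop shrews once their profitability E₂/h₂ falls below the rate achievable on small lizards alone: E₂/h₂ = λE₁/(1 + λh₁).
Solve for λ: λE₁h₂ = E₂(1 + λh₁) → λ(E₁h₂ − E₂h₁) = E₂ → λ = E₂/(E₁h₂ − E₂h₁).
λ = 328/(325×11.5 − 328×8.61) = 328/913.4 = 0.3591 per min.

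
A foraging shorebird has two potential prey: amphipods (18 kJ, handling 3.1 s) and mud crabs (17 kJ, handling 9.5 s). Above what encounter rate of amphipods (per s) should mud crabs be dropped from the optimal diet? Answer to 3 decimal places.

0.144 per s

At the threshold, the rate on amphipods alone equals the profitability of mud crabs: λ·18/(1 + λ·3.1) = 17/9.5 = 1.789.
Rearranging, λ(18 − 1.789×3.1) = 1.789, so λ = 1.789/12.45 = 0.1437 per s.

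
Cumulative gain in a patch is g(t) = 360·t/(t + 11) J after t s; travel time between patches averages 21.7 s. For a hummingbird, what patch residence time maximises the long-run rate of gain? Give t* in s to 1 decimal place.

15.4 s

Optimal t* satisfies g'(t*) = g(t*)/(T + t*).
g'(t) = 360·11/(t + 11)². Setting 360·11/(t+11)² = 360t/[(t+11)(21.7+t)] gives 11(21.7+t) = t(t+11), so t² = 11×21.7 = 238.7.
t* = √238.7 = 15.45 s.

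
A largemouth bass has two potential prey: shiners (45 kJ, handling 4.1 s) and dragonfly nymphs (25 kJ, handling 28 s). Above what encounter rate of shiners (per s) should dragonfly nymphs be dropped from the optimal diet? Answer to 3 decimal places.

At the threshold, the rate on shiners alone equals the profitability of dragonfly nymphs: λ·45/(1 + λ·4.1) = 25/28 = 0.8929.
Rearranging, λ(45 − 0.8929×4.1) = 0.8929, so λ = 0.8929/41.34 = 0.0216 per s.

0.022 per s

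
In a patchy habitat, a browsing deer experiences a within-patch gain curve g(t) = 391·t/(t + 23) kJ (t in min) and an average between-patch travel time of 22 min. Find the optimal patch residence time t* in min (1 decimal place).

22.5 min

By the marginal value theorem, leave when the instantaneous gain rate g'(t) equals the habitat-wide average g(t)/(T + t).
g'(t) = 391·23/(t + 23)². Setting 391·23/(t+23)² = 391t/[(t+23)(22+t)] gives 23(22+t) = t(t+23), so t² = 23×22 = 506.
t* = √506 = 22.49 min.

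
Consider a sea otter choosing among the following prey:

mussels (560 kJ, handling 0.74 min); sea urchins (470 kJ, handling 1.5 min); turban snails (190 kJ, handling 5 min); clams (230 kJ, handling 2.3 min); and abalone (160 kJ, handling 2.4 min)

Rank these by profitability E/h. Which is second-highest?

sea urchins

In descending order of E/h:
mussels: 560/0.74 = 757 kJ/min
sea urchins: 470/1.5 = 313 kJ/min
clams: 230/2.3 = 100 kJ/min
abalone: 160/2.4 = 66.7 kJ/min
turban snails: 190/5 = 38 kJ/min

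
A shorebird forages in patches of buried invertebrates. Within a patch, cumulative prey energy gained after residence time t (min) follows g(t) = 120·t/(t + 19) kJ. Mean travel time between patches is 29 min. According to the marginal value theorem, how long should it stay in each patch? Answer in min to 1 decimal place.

23.5 min

Maximise g(t)/(T+t): set derivative to zero → g'(t)(T+t) = g(t).
g'(t) = 120·19/(t + 19)². Setting 120·19/(t+19)² = 120t/[(t+19)(29+t)] gives 19(29+t) = t(t+19), so t² = 19×29 = 551.
t* = √551 = 23.47 min.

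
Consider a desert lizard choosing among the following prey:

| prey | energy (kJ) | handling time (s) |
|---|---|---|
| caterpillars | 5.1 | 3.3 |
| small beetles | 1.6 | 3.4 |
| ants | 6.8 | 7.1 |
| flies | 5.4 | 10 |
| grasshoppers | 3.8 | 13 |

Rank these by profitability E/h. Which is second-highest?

In descending order of E/h:
caterpillars: 5.1/3.3 = 1.55 kJ/s
ants: 6.8/7.1 = 0.958 kJ/s
flies: 5.4/10 = 0.54 kJ/s
small beetles: 1.6/3.4 = 0.471 kJ/s
grasshoppers: 3.8/13 = 0.292 kJ/s

ants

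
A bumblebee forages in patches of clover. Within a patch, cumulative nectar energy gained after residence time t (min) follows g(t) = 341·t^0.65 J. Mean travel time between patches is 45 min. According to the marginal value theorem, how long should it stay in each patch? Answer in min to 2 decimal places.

83.57 min

By the marginal value theorem, leave when the instantaneous gain rate g'(t) equals the habitat-wide average g(t)/(T + t).
g'(t) = 0.65·341·t^-0.35. Setting 0.65·341·t^-0.35 = 341·t^0.65/(45+t) gives 0.65(45+t) = t, so 0.35·t = 0.65×45.
t* = 0.65×45/0.35 = 83.57 min.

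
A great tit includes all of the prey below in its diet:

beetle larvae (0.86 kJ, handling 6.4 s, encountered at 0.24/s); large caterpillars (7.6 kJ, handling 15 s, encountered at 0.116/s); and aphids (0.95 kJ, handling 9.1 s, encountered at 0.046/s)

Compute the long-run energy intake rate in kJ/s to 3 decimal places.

Energy encountered per unit search time: 0.24×0.86 + 0.116×7.6 + 0.046×0.95 = 1.132 kJ/s.
Handling time per unit search time: 0.24×6.4 + 0.116×15 + 0.046×9.1 = 3.695.
Rate = 1.132/(1 + 3.695) = 0.2411 kJ/s.

0.241 kJ/s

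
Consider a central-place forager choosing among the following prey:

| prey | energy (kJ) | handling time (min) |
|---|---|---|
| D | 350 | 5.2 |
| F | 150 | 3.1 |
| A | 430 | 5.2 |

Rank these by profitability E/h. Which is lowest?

F

In descending order of E/h:
A: 430/5.2 = 82.7 kJ/min
D: 350/5.2 = 67.3 kJ/min
F: 150/3.1 = 48.4 kJ/min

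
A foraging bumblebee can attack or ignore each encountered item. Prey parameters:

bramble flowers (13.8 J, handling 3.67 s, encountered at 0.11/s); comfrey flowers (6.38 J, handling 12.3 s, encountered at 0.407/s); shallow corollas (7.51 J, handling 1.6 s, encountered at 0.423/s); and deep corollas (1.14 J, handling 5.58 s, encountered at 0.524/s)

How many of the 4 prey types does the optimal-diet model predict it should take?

Rank by E/h (J/s): shallow corollas 4.69, bramble flowers 3.76, comfrey flowers 0.519, deep corollas 0.204. Include each in turn until the next type's E/h falls below the running intake rate.
Rate on top 1: 1.895. bramble flowers: 3.76 > 1.895 → include.
Rate on top 2: 2.257. comfrey flowers: 0.519 < 2.257 → exclude; stop.
Optimal diet: shallow corollas, bramble flowers — 2 of 4 types.

2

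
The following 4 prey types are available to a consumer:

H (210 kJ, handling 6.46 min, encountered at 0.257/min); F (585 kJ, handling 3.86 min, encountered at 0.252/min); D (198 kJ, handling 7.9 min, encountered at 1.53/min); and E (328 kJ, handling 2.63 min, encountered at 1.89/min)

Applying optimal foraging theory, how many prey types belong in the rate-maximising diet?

2

Profitabilities (E/h, kJ/min): F 152, E 125, H 32.5, D 25.1. Add prey in this order while the next type's profitability exceeds the intake rate on those already taken.
Rate on top 1: 74.73. E: 125 > 74.73 → include.
Rate on top 2: 110.5. H: 32.5 < 110.5 → exclude; stop.
Optimal diet: F, E — 2 of 4 types.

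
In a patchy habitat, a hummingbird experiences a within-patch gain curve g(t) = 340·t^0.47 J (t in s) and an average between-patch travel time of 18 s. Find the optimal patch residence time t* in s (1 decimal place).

16.0 s

Optimal t* satisfies g'(t*) = g(t*)/(T + t*).
g'(t) = 0.47·340·t^-0.53. Setting 0.47·340·t^-0.53 = 340·t^0.47/(18+t) gives 0.47(18+t) = t, so 0.53·t = 0.47×18.
t* = 0.47×18/0.53 = 15.96 s.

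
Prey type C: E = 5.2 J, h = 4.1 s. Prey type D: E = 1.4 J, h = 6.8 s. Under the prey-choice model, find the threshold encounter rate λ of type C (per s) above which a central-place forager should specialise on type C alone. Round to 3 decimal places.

The zero-one rule: include type D iff E₂/h₂ > λE₁/(1+λh₁). Equality gives the switch point.
λE₁h₂ = E₂ + λE₂h₁ ⇒ λ = E₂/(E₁h₂ − E₂h₁) = 1.4/(35.36 − 5.74) = 0.04727 per s.

0.047 per s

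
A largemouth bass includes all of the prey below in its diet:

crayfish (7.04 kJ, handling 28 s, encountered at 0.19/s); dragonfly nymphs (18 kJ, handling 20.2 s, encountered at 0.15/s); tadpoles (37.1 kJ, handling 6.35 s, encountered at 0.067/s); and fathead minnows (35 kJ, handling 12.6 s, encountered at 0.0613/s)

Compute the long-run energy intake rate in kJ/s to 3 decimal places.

R = Σλ_iE_i / (1 + Σλ_ih_i)
Numerator: 0.19×7.04 + 0.15×18 + 0.067×37.1 + 0.0613×35 = 8.669
Denominator: 1 + 0.19×28 + 0.15×20.2 + 0.067×6.35 + 0.0613×12.6 = 10.55
R = 8.669/10.55 = 0.8219 kJ/s

0.822 kJ/s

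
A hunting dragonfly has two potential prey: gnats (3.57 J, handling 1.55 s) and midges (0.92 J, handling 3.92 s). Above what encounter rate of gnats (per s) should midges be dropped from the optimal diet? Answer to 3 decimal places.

0.073 per s

Drop midges once their profitability E₂/h₂ falls below the rate achievable on gnats alone: E₂/h₂ = λE₁/(1 + λh₁).
Solve for λ: λE₁h₂ = E₂(1 + λh₁) → λ(E₁h₂ − E₂h₁) = E₂ → λ = E₂/(E₁h₂ − E₂h₁).
λ = 0.92/(3.57×3.92 − 0.92×1.55) = 0.92/12.57 = 0.0732 per s.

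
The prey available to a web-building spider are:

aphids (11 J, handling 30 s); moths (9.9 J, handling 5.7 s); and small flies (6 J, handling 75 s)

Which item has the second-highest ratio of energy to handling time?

aphids

In descending order of E/h:
moths: 9.9/5.7 = 1.74 J/s
aphids: 11/30 = 0.367 J/s
small flies: 6/75 = 0.08 J/s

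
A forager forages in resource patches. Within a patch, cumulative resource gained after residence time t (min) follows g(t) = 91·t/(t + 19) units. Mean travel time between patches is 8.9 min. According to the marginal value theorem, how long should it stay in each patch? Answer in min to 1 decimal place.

Maximise g(t)/(T+t): set derivative to zero → g'(t)(T+t) = g(t).
g'(t) = 91·19/(t + 19)². Setting 91·19/(t+19)² = 91t/[(t+19)(8.9+t)] gives 19(8.9+t) = t(t+19), so t² = 19×8.9 = 169.1.
t* = √169.1 = 13 min.

13.0 min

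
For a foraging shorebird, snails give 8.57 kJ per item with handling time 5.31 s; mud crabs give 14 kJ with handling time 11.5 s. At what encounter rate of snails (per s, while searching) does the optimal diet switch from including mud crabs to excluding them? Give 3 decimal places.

Drop mud crabs once their profitability E₂/h₂ falls below the rate achievable on snails alone: E₂/h₂ = λE₁/(1 + λh₁).
Solve for λ: λE₁h₂ = E₂(1 + λh₁) → λ(E₁h₂ − E₂h₁) = E₂ → λ = E₂/(E₁h₂ − E₂h₁).
λ = 14/(8.57×11.5 − 14×5.31) = 14/24.22 = 0.5782 per s.

0.578 per s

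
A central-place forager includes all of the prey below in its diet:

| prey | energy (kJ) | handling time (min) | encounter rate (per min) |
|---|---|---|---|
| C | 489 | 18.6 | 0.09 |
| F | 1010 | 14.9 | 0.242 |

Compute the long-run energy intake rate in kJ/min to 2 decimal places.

45.93 kJ/min

R = Σλ_iE_i / (1 + Σλ_ih_i)
Numerator: 0.09×489 + 0.242×1010 = 288.4
Denominator: 1 + 0.09×18.6 + 0.242×14.9 = 6.28
R = 288.4/6.28 = 45.93 kJ/min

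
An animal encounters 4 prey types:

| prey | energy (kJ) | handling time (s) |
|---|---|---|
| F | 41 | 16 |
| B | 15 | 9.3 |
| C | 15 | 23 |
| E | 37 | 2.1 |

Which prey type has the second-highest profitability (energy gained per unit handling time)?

F

In descending order of E/h:
E: 37/2.1 = 17.6 kJ/s
F: 41/16 = 2.56 kJ/s
B: 15/9.3 = 1.61 kJ/s
C: 15/23 = 0.652 kJ/s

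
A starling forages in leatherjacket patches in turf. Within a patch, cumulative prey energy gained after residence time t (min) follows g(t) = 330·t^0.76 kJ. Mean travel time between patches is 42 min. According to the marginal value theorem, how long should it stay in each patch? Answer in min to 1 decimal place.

133.0 min

Maximise g(t)/(T+t): set derivative to zero → g'(t)(T+t) = g(t).
g'(t) = 0.76·330·t^-0.24. Setting 0.76·330·t^-0.24 = 330·t^0.76/(42+t) gives 0.76(42+t) = t, so 0.24·t = 0.76×42.
t* = 0.76×42/0.24 = 133 min.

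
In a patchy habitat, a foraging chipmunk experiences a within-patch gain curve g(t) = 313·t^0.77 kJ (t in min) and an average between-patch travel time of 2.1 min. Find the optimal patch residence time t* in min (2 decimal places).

7.03 min

Optimal t* satisfies g'(t*) = g(t*)/(T + t*).
g'(t) = 0.77·313·t^-0.23. Setting 0.77·313·t^-0.23 = 313·t^0.77/(2.1+t) gives 0.77(2.1+t) = t, so 0.23·t = 0.77×2.1.
t* = 0.77×2.1/0.23 = 7.03 min.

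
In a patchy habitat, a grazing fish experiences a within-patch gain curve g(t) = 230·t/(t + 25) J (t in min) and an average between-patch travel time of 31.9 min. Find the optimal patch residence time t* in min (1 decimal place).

By the marginal value theorem, leave when the instantaneous gain rate g'(t) equals the habitat-wide average g(t)/(T + t).
g'(t) = 230·25/(t + 25)². Setting 230·25/(t+25)² = 230t/[(t+25)(31.9+t)] gives 25(31.9+t) = t(t+25), so t² = 25×31.9 = 797.5.
t* = √797.5 = 28.24 min.

28.2 min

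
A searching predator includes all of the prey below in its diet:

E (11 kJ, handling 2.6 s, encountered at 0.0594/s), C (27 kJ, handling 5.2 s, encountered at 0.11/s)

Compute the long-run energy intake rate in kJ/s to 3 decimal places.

Energy encountered per unit search time: 0.0594×11 + 0.11×27 = 3.623 kJ/s.
Handling time per unit search time: 0.0594×2.6 + 0.11×5.2 = 0.7264.
Rate = 3.623/(1 + 0.7264) = 2.099 kJ/s.

2.099 kJ/s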